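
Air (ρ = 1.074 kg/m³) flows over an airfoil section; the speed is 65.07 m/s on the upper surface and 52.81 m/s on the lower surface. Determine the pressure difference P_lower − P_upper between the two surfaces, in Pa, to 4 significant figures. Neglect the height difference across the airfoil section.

776.1 Pa

Bernoulli (same height): P_lower − P_upper = ½ρ(v_upper² − v_lower²).
ΔP = ½·1.074·(65.07² − 52.81²) = 776.1 Pa.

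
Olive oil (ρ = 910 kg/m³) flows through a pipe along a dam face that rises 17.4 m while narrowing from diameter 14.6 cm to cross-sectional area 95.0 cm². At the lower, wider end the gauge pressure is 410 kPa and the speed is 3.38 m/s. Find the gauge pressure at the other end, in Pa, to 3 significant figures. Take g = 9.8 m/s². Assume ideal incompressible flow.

P₂ = 244000 Pa

The volume flow rate is constant, so v₂ = (A₁/A₂)v₁ = (167/95.0)·3.38 = 5.96 m/s.
Applying Bernoulli between the two ends and solving for P₂: P₂ = P₁ + ½ρ(v₁² − v₂²) − ρgΔh.
P₂ = 410000 + ½·910·(3.38² − 5.96²) − 910·9.8·(+17.4) = 410000 + (-10900) − (155000) = 244000 Pa.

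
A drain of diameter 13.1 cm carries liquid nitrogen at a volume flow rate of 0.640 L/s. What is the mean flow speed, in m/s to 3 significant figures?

v ≈ 0.0475 m/s

Q = 0.640 L/s = 0.000640 m³/s.
v = Q/A = 0.000640 / 0.0135 = 0.0475 m/s.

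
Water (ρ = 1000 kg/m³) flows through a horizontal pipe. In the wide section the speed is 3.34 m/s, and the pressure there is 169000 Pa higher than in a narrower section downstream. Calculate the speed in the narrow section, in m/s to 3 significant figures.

Along the level pipe P + ½ρv² is conserved, hence v₂² = v₁² + 2(P₁ − P₂)/ρ.
v₂ = √(3.34² + 2·169000/1000) = √(11.2 + 338) = 18.7 m/s.

v₂ = 18.7 m/s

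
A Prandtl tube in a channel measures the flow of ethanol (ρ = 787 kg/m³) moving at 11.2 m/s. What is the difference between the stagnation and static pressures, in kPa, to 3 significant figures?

At the stagnation point the flow is brought to rest, so Bernoulli gives P_stag − P_static = ½ρv².
ΔP = ½·787·11.2² = 49400 Pa.

ΔP ≈ 49.4 kPa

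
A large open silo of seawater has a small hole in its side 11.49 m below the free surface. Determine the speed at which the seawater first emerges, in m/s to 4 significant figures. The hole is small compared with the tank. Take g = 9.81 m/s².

v = 15.01 m/s

With the surface at rest and both surface and jet at atmospheric pressure, Bernoulli gives ρg h = ½ρv², so v = √(2gh) = √(2·9.81·11.49) = 15.01 m/s.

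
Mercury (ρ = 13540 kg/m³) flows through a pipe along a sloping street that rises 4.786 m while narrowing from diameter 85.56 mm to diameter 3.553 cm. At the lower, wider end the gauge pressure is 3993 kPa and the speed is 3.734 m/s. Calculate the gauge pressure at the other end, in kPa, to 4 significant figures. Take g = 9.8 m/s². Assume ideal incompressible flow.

By continuity, v₂ = v₁·A₁/A₂ = 3.734·(57.50/9.915) = 21.65 m/s.
Bernoulli: P₁ + ½ρv₁² + ρg h₁ = P₂ + ½ρv₂² + ρg h₂, so P₂ = P₁ + ½ρ(v₁² − v₂²) − ρg(h₂ − h₁).
P₂ = 3993000 + ½·13540·(3.734² − 21.65²) − 13540·9.8·(+4.786) = 3993000 + (-3080000) − (635100) = 278100 Pa.

P₂ = 278.1 kPa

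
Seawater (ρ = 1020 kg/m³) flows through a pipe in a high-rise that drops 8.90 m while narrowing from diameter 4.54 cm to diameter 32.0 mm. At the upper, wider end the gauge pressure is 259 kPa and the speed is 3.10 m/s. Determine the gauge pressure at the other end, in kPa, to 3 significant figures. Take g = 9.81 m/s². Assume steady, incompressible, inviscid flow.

P₂ = 333 kPa

The volume flow rate is constant, so v₂ = (A₁/A₂)v₁ = (16.2/8.04)·3.10 = 6.24 m/s.
Applying Bernoulli between the two ends and solving for P₂: P₂ = P₁ + ½ρ(v₁² − v₂²) − ρgΔh.
P₂ = 259000 + ½·1020·(3.10² − 6.24²) − 1020·9.81·(−8.90) = 259000 + (-15000) − (-89100) = 333000 Pa.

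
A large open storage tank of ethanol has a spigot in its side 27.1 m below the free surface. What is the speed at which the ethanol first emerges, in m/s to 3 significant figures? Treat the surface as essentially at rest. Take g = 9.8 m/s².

v ≈ 23.0 m/s

Bernoulli from surface to hole (P equal, v_surface ≈ 0): v = √(2gh) = √(2×9.8×27.1) = 23.0 m/s.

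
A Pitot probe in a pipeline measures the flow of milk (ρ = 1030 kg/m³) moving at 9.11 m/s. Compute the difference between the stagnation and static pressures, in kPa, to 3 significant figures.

ΔP ≈ 42.7 kPa

Bernoulli between the free stream and the stagnation point: ½ρv² = P_stag − P_static.
ΔP = ½·1030·9.11² = 42700 Pa.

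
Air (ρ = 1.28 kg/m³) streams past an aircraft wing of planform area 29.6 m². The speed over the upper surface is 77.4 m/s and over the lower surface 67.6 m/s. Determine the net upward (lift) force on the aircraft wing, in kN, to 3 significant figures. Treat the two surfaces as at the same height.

From P + ½ρv² = const at equal height, P_low − P_up = ½ρ(v_up² − v_low²).
ΔP = ½·1.28·(77.4² − 67.6²) = 909 Pa.
Lift = ΔP · A = 909 × 29.6 = 26900 N.

F ≈ 26.9 kN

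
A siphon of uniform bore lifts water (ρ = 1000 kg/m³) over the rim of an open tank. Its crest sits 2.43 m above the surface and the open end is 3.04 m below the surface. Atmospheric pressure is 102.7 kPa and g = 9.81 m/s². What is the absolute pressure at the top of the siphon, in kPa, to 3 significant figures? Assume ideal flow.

49.0 kPa

From the surface to the outlet (both open to atmosphere, surface at rest): v = √(2g·h_out) = √(2·9.81·3.04) = 7.72 m/s.
The bore is uniform, so the speed at the crest is the same v. Bernoulli surface→crest: P_atm = P_top + ½ρv² + ρg·h_top.
P_top = 102700 − ½·1000·7.72² − 1000·9.81·2.43 = 49000 Pa.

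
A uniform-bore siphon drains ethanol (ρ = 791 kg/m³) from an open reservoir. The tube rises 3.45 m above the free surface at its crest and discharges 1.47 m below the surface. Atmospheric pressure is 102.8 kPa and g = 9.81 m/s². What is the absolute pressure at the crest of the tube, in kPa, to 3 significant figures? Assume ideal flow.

From the surface to the outlet (both open to atmosphere, surface at rest): v = √(2g·h_out) = √(2·9.81·1.47) = 5.37 m/s.
With constant cross-section the crest speed equals v; applying Bernoulli from the surface up to the crest, P_top = P_atm − ½ρv² − ρg·h_top.
P_top = 102800 − ½·791·5.37² − 791·9.81·3.45 = 64600 Pa.

64.6 kPa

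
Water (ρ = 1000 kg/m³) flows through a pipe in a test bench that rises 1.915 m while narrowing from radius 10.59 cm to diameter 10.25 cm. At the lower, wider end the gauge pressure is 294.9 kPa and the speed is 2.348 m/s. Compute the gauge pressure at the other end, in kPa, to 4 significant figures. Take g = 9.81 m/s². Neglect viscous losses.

P₂ = 228.6 kPa

By continuity, v₂ = v₁·A₁/A₂ = 2.348·(352.3/82.52) = 10.03 m/s.
Energy conservation along the streamline gives P₂ = P₁ − ½ρ(v₂² − v₁²) − ρg(h₂ − h₁).
P₂ = 294900 + ½·1000·(2.348² − 10.03²) − 1000·9.81·(+1.915) = 294900 + (-47500) − (18790) = 228600 Pa.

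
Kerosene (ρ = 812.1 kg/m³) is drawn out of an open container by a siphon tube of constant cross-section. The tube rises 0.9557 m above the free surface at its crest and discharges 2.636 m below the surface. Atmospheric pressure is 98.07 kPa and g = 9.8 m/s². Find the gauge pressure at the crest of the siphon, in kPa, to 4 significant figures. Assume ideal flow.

P_gauge = -28.58 kPa

The outlet speed comes from Torricelli: v = √(2g·2.636) = 7.188 m/s.
Continuity keeps v the same throughout the tube; from surface to crest, P_atm + 0 = P_top + ½ρv² + ρg·h_top.
P_top = 98070 − ½·812.1·7.188² − 812.1·9.8·0.9557 = 69490 Pa. So P_gauge = P_top − P_atm = -28580 Pa.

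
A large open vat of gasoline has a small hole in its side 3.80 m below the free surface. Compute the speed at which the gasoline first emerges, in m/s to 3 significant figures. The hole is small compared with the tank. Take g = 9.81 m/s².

v = 8.63 m/s

Bernoulli from surface to hole (P equal, v_surface ≈ 0): v = √(2gh) = √(2×9.81×3.80) = 8.63 m/s.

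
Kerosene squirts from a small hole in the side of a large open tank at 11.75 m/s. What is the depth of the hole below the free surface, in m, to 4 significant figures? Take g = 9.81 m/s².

h = 7.037 m

Torricelli: v = √(2gh), so h = v²/(2g).
h = 11.75²/(2·9.81) = 138.1/19.62 = 7.037 m.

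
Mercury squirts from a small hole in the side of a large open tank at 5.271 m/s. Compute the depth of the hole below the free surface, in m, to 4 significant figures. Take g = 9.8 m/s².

1.418 m

Inverting v = √(2gh) gives h = v² / 2g.
h = 5.271²/(2·9.8) = 27.78/19.60 = 1.418 m.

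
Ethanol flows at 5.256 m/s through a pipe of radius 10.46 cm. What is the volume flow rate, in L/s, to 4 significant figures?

Q ≈ 180.7 L/s

Q = A·v = 0.03437 m² × 5.256 m/s = 0.1807 m³/s.
Converting: 0.1807 m³/s × 1000 = 180.7 L/s.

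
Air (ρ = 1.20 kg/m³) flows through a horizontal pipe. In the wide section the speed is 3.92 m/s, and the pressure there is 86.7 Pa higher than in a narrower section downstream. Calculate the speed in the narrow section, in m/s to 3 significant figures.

v₂ ≈ 12.6 m/s

With h₁ = h₂, rearranging Bernoulli gives v₂ = √(v₁² + 2ΔP/ρ).
v₂ = √(3.92² + 2·86.7/1.20) = √(15.4 + 144) = 12.6 m/s.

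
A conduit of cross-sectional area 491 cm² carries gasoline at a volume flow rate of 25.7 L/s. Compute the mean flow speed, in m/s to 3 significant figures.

v = 0.523 m/s

Q = 25.7 L/s = 0.0257 m³/s.
v = Q/A = 0.0257 / 0.0491 = 0.523 m/s.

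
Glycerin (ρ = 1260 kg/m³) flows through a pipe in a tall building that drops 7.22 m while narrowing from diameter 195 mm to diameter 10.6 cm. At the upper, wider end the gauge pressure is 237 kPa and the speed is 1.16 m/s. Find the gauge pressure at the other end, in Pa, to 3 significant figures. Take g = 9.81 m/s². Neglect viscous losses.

By continuity, v₂ = v₁·A₁/A₂ = 1.16·(299/88.2) = 3.93 m/s.
Energy conservation along the streamline gives P₂ = P₁ − ½ρ(v₂² − v₁²) − ρg(h₂ − h₁).
P₂ = 237000 + ½·1260·(1.16² − 3.93²) − 1260·9.81·(−7.22) = 237000 + (-8860) − (-89200) = 317000 Pa.

P₂ ≈ 317000 Pa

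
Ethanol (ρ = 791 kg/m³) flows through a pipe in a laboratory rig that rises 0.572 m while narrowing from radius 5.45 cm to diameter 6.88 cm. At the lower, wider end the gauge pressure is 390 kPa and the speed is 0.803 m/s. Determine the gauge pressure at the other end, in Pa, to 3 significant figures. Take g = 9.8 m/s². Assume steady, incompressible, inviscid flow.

P₂ = 384000 Pa

By continuity, v₂ = v₁·A₁/A₂ = 0.803·(93.3/37.2) = 2.02 m/s.
Bernoulli: P₁ + ½ρv₁² + ρg h₁ = P₂ + ½ρv₂² + ρg h₂, so P₂ = P₁ + ½ρ(v₁² − v₂²) − ρg(h₂ − h₁).
P₂ = 390000 + ½·791·(0.803² − 2.02²) − 791·9.8·(+0.572) = 390000 + (-1350) − (4430) = 384000 Pa.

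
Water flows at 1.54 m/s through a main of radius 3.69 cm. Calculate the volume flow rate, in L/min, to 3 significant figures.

Q ≈ 395 L/min

Q = A·v = 0.00428 m² × 1.54 m/s = 0.00659 m³/s.
Converting: 0.00659 m³/s × 60000 = 395 L/min.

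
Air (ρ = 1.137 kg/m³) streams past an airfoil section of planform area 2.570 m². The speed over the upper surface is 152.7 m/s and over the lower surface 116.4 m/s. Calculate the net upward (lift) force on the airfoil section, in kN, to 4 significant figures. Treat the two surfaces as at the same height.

F = 14.27 kN

From P + ½ρv² = const at equal height, P_low − P_up = ½ρ(v_up² − v_low²).
ΔP = ½·1.137·(152.7² − 116.4²) = 5553 Pa.
Lift = ΔP · A = 5553 × 2.570 = 14270 N.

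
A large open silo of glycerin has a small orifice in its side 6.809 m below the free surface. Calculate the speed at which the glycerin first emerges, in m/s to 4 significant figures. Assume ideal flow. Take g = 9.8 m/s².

Bernoulli from surface to hole (P equal, v_surface ≈ 0): v = √(2gh) = √(2×9.8×6.809) = 11.55 m/s.

v = 11.55 m/s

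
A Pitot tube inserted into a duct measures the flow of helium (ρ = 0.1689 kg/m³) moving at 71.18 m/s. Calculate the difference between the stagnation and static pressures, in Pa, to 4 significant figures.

At the stagnation point the flow is brought to rest, so Bernoulli gives P_stag − P_static = ½ρv².
ΔP = ½·0.1689·71.18² = 427.9 Pa.

427.9 Pa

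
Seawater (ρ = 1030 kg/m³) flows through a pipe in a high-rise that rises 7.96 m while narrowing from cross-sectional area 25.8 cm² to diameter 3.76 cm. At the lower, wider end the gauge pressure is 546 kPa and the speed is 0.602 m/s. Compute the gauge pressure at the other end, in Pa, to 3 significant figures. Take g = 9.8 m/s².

By continuity, v₂ = v₁·A₁/A₂ = 0.602·(25.8/11.1) = 1.40 m/s.
Bernoulli: P₁ + ½ρv₁² + ρg h₁ = P₂ + ½ρv₂² + ρg h₂, so P₂ = P₁ + ½ρ(v₁² − v₂²) − ρg(h₂ − h₁).
P₂ = 546000 + ½·1030·(0.602² − 1.40²) − 1030·9.8·(+7.96) = 546000 + (-821) − (80300) = 465000 Pa.

P₂ ≈ 465000 Pa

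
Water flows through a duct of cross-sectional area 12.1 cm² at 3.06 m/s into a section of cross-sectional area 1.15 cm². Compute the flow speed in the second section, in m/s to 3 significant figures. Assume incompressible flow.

v₂ ≈ 32.2 m/s

By continuity, v₂ = v₁·A₁/A₂ = 3.06·(12.1/1.15) = 32.2 m/s.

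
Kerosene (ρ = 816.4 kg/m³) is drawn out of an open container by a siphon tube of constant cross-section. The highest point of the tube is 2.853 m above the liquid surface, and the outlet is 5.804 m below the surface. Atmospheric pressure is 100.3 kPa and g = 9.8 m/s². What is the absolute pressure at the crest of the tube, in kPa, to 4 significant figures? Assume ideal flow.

P_top ≈ 31.04 kPa

From the surface to the outlet (both open to atmosphere, surface at rest): v = √(2g·h_out) = √(2·9.8·5.804) = 10.67 m/s.
The bore is uniform, so the speed at the crest is the same v. Bernoulli surface→crest: P_atm = P_top + ½ρv² + ρg·h_top.
P_top = 100300 − ½·816.4·10.67² − 816.4·9.8·2.853 = 31040 Pa.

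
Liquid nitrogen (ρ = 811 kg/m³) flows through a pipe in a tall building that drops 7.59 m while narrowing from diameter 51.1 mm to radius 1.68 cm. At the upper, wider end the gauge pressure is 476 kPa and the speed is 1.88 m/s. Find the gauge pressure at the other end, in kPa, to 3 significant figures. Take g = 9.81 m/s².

Continuity gives A₁v₁ = A₂v₂, so v₂ = (20.5 cm²)/(8.87 cm²) × 1.88 m/s = 4.35 m/s.
Bernoulli: P₁ + ½ρv₁² + ρg h₁ = P₂ + ½ρv₂² + ρg h₂, so P₂ = P₁ + ½ρ(v₁² − v₂²) − ρg(h₂ − h₁).
P₂ = 476000 + ½·811·(1.88² − 4.35²) − 811·9.81·(−7.59) = 476000 + (-6230) − (-60400) = 530000 Pa.

530 kPa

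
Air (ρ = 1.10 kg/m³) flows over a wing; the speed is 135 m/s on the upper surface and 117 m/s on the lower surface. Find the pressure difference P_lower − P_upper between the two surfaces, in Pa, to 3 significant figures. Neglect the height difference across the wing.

ΔP ≈ 2490 Pa

With negligible Δh, P + ½ρv² is constant, so P_low − P_up = ½ρ(v_up² − v_low²).
ΔP = ½·1.10·(135² − 117²) = 2490 Pa.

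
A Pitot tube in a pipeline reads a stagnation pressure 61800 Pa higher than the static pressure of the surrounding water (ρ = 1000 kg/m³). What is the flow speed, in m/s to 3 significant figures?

At the stagnation point the flow is brought to rest, so Bernoulli gives P_stag − P_static = ½ρv².
v = √(2ΔP/ρ) = √(2·61800/1000) = 11.1 m/s.

v ≈ 11.1 m/s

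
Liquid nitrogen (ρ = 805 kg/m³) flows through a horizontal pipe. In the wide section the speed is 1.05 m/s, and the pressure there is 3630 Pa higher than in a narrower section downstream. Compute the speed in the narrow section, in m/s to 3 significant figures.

Horizontal Bernoulli: P₁ + ½ρv₁² = P₂ + ½ρv₂², so v₂² = v₁² + 2(P₁ − P₂)/ρ.
v₂ = √(1.05² + 2·3630/805) = √(1.10 + 9.02) = 3.18 m/s.

v₂ = 3.18 m/s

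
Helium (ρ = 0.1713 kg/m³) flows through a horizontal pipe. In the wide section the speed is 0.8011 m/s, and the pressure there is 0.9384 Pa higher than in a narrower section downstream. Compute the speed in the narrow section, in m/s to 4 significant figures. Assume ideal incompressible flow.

3.406 m/s

Horizontal Bernoulli: P₁ + ½ρv₁² = P₂ + ½ρv₂², so v₂² = v₁² + 2(P₁ − P₂)/ρ.
v₂ = √(0.8011² + 2·0.9384/0.1713) = √(0.6418 + 10.96) = 3.406 m/s.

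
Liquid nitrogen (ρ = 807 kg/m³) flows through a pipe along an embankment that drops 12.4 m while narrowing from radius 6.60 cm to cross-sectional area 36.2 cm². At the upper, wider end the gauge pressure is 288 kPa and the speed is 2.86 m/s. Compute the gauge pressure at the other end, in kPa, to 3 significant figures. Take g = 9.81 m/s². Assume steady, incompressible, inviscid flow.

P₂ ≈ 342 kPa

The volume flow rate is constant, so v₂ = (A₁/A₂)v₁ = (137/36.2)·2.86 = 10.8 m/s.
Bernoulli: P₁ + ½ρv₁² + ρg h₁ = P₂ + ½ρv₂² + ρg h₂, so P₂ = P₁ + ½ρ(v₁² − v₂²) − ρg(h₂ − h₁).
P₂ = 288000 + ½·807·(2.86² − 10.8²) − 807·9.81·(−12.4) = 288000 + (-43900) − (-98200) = 342000 Pa.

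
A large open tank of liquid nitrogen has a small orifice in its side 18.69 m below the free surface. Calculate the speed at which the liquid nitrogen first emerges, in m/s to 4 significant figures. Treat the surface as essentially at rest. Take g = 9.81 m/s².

v ≈ 19.15 m/s

With the surface at rest and both surface and jet at atmospheric pressure, Bernoulli gives ρg h = ½ρv², so v = √(2gh) = √(2·9.81·18.69) = 19.15 m/s.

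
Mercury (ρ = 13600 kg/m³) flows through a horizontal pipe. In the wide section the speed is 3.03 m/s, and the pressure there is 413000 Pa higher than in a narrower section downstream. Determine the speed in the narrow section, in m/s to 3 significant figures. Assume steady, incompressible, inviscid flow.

Along the level pipe P + ½ρv² is conserved, hence v₂² = v₁² + 2(P₁ − P₂)/ρ.
v₂ = √(3.03² + 2·413000/13600) = √(9.18 + 60.7) = 8.36 m/s.

v₂ = 8.36 m/s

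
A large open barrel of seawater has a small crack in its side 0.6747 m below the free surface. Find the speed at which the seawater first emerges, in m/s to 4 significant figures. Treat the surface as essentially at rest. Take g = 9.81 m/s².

v = 3.638 m/s

With the surface at rest and both surface and jet at atmospheric pressure, Bernoulli gives ρg h = ½ρv², so v = √(2gh) = √(2·9.81·0.6747) = 3.638 m/s.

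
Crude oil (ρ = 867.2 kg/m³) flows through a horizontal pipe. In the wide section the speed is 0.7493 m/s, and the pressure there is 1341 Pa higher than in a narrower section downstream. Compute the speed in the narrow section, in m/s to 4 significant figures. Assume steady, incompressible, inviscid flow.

Along the level pipe P + ½ρv² is conserved, hence v₂² = v₁² + 2(P₁ − P₂)/ρ.
v₂ = √(0.7493² + 2·1341/867.2) = √(0.5615 + 3.093) = 1.912 m/s.

v₂ ≈ 1.912 m/s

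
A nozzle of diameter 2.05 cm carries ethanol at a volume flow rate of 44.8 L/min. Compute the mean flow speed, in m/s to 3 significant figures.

Q = 44.8 L/min = 0.000747 m³/s.
v = Q/A = 0.000747 / 0.000330 = 2.26 m/s.

2.26 m/s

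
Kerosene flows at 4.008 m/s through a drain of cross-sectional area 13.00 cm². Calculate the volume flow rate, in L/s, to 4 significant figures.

Q = A·v = 0.001300 m² × 4.008 m/s = 0.005210 m³/s.
Converting: 0.005210 m³/s × 1000 = 5.210 L/s.

5.210 L/s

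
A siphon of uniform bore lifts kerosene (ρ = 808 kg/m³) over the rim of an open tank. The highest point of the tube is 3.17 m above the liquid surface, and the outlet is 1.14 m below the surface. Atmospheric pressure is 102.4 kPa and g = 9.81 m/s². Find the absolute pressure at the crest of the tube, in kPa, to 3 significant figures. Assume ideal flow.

P_top ≈ 68.2 kPa

The outlet speed comes from Torricelli: v = √(2g·1.14) = 4.73 m/s.
The bore is uniform, so the speed at the crest is the same v. Bernoulli surface→crest: P_atm = P_top + ½ρv² + ρg·h_top.
P_top = 102400 − ½·808·4.73² − 808·9.81·3.17 = 68200 Pa.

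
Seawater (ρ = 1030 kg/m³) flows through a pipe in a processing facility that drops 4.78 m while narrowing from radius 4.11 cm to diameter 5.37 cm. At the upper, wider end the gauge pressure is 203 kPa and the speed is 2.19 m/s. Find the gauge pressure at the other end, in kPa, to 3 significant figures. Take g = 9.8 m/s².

P₂ ≈ 240 kPa

Mass conservation (A₁v₁ = A₂v₂) gives v₂ = 2.19 × 53.1/22.6 = 5.13 m/s.
Applying Bernoulli between the two ends and solving for P₂: P₂ = P₁ + ½ρ(v₁² − v₂²) − ρgΔh.
P₂ = 203000 + ½·1030·(2.19² − 5.13²) − 1030·9.8·(−4.78) = 203000 + (-11100) − (-48200) = 240000 Pa.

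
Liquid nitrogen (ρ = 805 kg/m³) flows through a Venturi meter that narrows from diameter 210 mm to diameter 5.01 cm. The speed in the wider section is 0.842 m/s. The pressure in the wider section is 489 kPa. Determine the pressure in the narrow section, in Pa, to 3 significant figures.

P₂ ≈ 401000 Pa

The volume flow rate is constant, so v₂ = (A₁/A₂)v₁ = (346/19.7)·0.842 = 14.8 m/s.
With no height change, Bernoulli's equation is P₁ + ½ρv₁² = P₂ + ½ρv₂².
P₂ = P₁ − ½ρ(v₂² − v₁²) = 489000 − ½·805·(14.8² − 0.842²) = 489000 − 87800 = 401000 Pa.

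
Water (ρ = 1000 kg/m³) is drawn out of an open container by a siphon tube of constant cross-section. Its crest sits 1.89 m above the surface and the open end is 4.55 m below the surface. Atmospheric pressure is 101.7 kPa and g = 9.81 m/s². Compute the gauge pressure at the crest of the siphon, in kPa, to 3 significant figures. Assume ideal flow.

The outlet speed comes from Torricelli: v = √(2g·4.55) = 9.45 m/s.
Continuity keeps v the same throughout the tube; from surface to crest, P_atm + 0 = P_top + ½ρv² + ρg·h_top.
P_top = 101700 − ½·1000·9.45² − 1000·9.81·1.89 = 38500 Pa. So P_gauge = P_top − P_atm = -63200 Pa.

-63.2 kPa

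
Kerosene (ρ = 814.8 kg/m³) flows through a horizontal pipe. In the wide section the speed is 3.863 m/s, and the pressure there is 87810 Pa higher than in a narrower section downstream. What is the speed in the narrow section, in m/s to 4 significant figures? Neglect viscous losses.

15.18 m/s

Horizontal Bernoulli: P₁ + ½ρv₁² = P₂ + ½ρv₂², so v₂² = v₁² + 2(P₁ − P₂)/ρ.
v₂ = √(3.863² + 2·87810/814.8) = √(14.92 + 215.5) = 15.18 m/s.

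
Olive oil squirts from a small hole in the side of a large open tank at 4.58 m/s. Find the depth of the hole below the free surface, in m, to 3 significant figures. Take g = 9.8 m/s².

h = 1.07 m

Inverting v = √(2gh) gives h = v² / 2g.
h = 4.58²/(2·9.8) = 21.0/19.60 = 1.07 m.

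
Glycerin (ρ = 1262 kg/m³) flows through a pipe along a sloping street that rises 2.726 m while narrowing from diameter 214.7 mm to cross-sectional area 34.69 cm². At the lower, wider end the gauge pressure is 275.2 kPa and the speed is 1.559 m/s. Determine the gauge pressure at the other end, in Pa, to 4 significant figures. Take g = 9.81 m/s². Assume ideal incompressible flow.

P₂ = 75940 Pa

Continuity gives A₁v₁ = A₂v₂, so v₂ = (362.0 cm²)/(34.69 cm²) × 1.559 m/s = 16.27 m/s.
Energy conservation along the streamline gives P₂ = P₁ − ½ρ(v₂² − v₁²) − ρg(h₂ − h₁).
P₂ = 275200 + ½·1262·(1.559² − 16.27²) − 1262·9.81·(+2.726) = 275200 + (-165500) − (33750) = 75940 Pa.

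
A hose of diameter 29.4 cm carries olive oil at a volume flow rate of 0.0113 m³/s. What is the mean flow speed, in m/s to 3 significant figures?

v ≈ 0.166 m/s

Q = 0.0113 m³/s = 0.0113 m³/s.
v = Q/A = 0.0113 / 0.0679 = 0.166 m/s.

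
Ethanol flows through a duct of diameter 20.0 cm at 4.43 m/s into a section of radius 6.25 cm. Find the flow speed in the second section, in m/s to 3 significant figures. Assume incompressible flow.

v₂ ≈ 11.3 m/s

By continuity, v₂ = v₁·A₁/A₂ = 4.43·(314/123) = 11.3 m/s.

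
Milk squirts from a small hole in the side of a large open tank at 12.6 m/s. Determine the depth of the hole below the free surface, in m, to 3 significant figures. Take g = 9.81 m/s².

Torricelli: v = √(2gh), so h = v²/(2g).
h = 12.6²/(2·9.81) = 159/19.62 = 8.09 m.

h ≈ 8.09 m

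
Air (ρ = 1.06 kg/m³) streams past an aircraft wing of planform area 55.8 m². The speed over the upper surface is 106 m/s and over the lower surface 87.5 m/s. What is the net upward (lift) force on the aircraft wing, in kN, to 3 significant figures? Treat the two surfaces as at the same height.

The faster flow above has the lower pressure; Bernoulli (same height) gives ΔP = ½ρ(v_up² − v_low²).
ΔP = ½·1.06·(106² − 87.5²) = 1900 Pa.
Lift = ΔP · A = 1900 × 55.8 = 106000 N.

F = 106 kN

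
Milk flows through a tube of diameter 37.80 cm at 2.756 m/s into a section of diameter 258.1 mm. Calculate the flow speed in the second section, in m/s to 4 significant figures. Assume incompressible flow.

By continuity, v₂ = v₁·A₁/A₂ = 2.756·(1122/523.2) = 5.911 m/s.

v₂ ≈ 5.911 m/s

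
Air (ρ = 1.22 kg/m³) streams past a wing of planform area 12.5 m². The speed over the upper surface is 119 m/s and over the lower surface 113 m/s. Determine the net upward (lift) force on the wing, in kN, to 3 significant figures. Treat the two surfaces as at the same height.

F ≈ 10.6 kN

The faster flow above has the lower pressure; Bernoulli (same height) gives ΔP = ½ρ(v_up² − v_low²).
ΔP = ½·1.22·(119² − 113²) = 849 Pa.
Lift = ΔP · A = 849 × 12.5 = 10600 N.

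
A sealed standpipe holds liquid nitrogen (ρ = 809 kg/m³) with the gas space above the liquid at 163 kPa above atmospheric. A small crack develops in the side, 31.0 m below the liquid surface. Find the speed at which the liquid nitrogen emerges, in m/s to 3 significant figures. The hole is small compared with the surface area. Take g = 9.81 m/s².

v = 31.8 m/s

Take point 1 at the surface (v₁ ≈ 0) and point 2 at the hole (at atmospheric pressure). Bernoulli: P₁ + ρg h = P_atm + ½ρv₂².
With P₁ − P_atm = 163000 Pa, v₂ = √(2gh + 2ΔP/ρ) = √(2·9.81·31.0 + 2·163000/809) = 31.8 m/s.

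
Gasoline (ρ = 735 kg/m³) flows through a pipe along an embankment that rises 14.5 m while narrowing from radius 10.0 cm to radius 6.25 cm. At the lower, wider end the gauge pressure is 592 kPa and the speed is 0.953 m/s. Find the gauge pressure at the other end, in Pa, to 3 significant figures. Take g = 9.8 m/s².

The volume flow rate is constant, so v₂ = (A₁/A₂)v₁ = (314/123)·0.953 = 2.44 m/s.
Bernoulli: P₁ + ½ρv₁² + ρg h₁ = P₂ + ½ρv₂² + ρg h₂, so P₂ = P₁ + ½ρ(v₁² − v₂²) − ρg(h₂ − h₁).
P₂ = 592000 + ½·735·(0.953² − 2.44²) − 735·9.8·(+14.5) = 592000 + (-1850) − (104000) = 486000 Pa.

P₂ ≈ 486000 Pa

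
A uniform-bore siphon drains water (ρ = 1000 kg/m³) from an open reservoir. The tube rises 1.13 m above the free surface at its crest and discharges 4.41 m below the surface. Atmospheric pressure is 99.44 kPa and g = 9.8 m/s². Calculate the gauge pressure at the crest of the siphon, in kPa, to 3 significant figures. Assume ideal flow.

-54.3 kPa

From the surface to the outlet (both open to atmosphere, surface at rest): v = √(2g·h_out) = √(2·9.8·4.41) = 9.30 m/s.
Continuity keeps v the same throughout the tube; from surface to crest, P_atm + 0 = P_top + ½ρv² + ρg·h_top.
P_top = 99440 − ½·1000·9.30² − 1000·9.8·1.13 = 45100 Pa. So P_gauge = P_top − P_atm = -54300 Pa.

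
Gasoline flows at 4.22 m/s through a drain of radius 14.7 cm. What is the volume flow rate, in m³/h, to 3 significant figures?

1030 m³/h

Q = A·v = 0.0679 m² × 4.22 m/s = 0.286 m³/s.
Converting: 0.286 m³/s × 3600 = 1030 m³/h.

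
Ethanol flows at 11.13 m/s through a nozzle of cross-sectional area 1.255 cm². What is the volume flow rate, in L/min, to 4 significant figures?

Q = 83.81 L/min

Q = A·v = 0.0001255 m² × 11.13 m/s = 0.001397 m³/s.
Converting: 0.001397 m³/s × 60000 = 83.81 L/min.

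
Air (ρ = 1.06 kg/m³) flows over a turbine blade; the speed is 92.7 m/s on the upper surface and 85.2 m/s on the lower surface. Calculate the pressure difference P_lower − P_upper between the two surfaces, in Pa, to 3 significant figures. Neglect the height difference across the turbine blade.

The pressure is lower where the speed is higher: ΔP = ½ρ(v_up² − v_low²).
ΔP = ½·1.06·(92.7² − 85.2²) = 707 Pa.

ΔP ≈ 707 Pa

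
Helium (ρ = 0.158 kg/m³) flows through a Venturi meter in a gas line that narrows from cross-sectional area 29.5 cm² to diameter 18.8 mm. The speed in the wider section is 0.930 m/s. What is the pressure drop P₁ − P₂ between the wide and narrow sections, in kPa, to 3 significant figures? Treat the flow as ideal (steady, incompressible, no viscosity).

ΔP ≈ 0.00765 kPa

Continuity gives A₁v₁ = A₂v₂, so v₂ = (29.5 cm²)/(2.78 cm²) × 0.930 m/s = 9.88 m/s.
Along the horizontal streamline, P + ½ρv² is constant.
P₁ − P₂ = ½·0.158·(9.88² − 0.930²) = ½·0.158·96.8 = 7.65 Pa.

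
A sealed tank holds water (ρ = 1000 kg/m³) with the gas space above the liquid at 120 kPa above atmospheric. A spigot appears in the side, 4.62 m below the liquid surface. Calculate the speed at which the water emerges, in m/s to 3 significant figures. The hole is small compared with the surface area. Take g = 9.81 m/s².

Take point 1 at the surface (v₁ ≈ 0) and point 2 at the hole (at atmospheric pressure). Bernoulli: P₁ + ρg h = P_atm + ½ρv₂².
With P₁ − P_atm = 120000 Pa, v₂ = √(2gh + 2ΔP/ρ) = √(2·9.81·4.62 + 2·120000/1000) = 18.2 m/s.

v ≈ 18.2 m/s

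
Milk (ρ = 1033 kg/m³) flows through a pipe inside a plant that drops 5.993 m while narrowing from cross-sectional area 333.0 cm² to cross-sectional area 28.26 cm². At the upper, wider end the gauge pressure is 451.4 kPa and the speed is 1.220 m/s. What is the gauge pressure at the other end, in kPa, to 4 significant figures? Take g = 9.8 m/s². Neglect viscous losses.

P₂ ≈ 406.1 kPa

Mass conservation (A₁v₁ = A₂v₂) gives v₂ = 1.220 × 333.0/28.26 = 14.38 m/s.
Bernoulli: P₁ + ½ρv₁² + ρg h₁ = P₂ + ½ρv₂² + ρg h₂, so P₂ = P₁ + ½ρ(v₁² − v₂²) − ρg(h₂ − h₁).
P₂ = 451400 + ½·1033·(1.220² − 14.38²) − 1033·9.8·(−5.993) = 451400 + (-106000) − (-60670) = 406100 Pa.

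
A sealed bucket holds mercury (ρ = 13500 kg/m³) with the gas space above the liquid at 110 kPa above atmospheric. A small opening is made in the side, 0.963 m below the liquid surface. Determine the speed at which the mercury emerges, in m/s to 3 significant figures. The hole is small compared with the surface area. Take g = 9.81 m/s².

Take point 1 at the surface (v₁ ≈ 0) and point 2 at the hole (at atmospheric pressure). Bernoulli: P₁ + ρg h = P_atm + ½ρv₂².
With P₁ − P_atm = 110000 Pa, v₂ = √(2gh + 2ΔP/ρ) = √(2·9.81·0.963 + 2·110000/13500) = 5.93 m/s.

v ≈ 5.93 m/s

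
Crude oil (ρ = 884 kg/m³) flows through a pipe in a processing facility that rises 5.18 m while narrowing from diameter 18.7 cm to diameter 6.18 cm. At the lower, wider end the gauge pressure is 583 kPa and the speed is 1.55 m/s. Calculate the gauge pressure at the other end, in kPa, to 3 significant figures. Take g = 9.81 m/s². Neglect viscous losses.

P₂ ≈ 450 kPa

By continuity, v₂ = v₁·A₁/A₂ = 1.55·(275/30.0) = 14.2 m/s.
Energy conservation along the streamline gives P₂ = P₁ − ½ρ(v₂² − v₁²) − ρg(h₂ − h₁).
P₂ = 583000 + ½·884·(1.55² − 14.2²) − 884·9.81·(+5.18) = 583000 + (-88000) − (44900) = 450000 Pa.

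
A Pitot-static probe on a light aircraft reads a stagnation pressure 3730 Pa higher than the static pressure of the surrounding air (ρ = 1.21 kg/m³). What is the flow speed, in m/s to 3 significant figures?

At the stagnation point the flow is brought to rest, so Bernoulli gives P_stag − P_static = ½ρv².
v = √(2ΔP/ρ) = √(2·3730/1.21) = 78.5 m/s.

78.5 m/s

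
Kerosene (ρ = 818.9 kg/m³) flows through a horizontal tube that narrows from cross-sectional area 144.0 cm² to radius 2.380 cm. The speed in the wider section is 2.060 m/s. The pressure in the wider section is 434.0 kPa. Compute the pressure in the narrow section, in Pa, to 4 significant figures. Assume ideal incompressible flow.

P₂ ≈ 322000 Pa

Mass conservation (A₁v₁ = A₂v₂) gives v₂ = 2.060 × 144.0/17.80 = 16.67 m/s.
The pipe is horizontal, so Bernoulli reduces to P₁ + ½ρv₁² = P₂ + ½ρv₂².
P₂ = P₁ − ½ρ(v₂² − v₁²) = 434000 − ½·818.9·(16.67² − 2.060²) = 434000 − 112000 = 322000 Pa.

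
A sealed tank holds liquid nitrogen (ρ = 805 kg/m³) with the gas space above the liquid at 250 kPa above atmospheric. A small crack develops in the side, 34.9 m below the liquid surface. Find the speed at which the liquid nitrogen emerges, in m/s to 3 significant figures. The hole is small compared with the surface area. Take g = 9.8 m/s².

Take point 1 at the surface (v₁ ≈ 0) and point 2 at the hole (at atmospheric pressure). Bernoulli: P₁ + ρg h = P_atm + ½ρv₂².
With P₁ − P_atm = 250000 Pa, v₂ = √(2gh + 2ΔP/ρ) = √(2·9.8·34.9 + 2·250000/805) = 36.1 m/s.

v = 36.1 m/s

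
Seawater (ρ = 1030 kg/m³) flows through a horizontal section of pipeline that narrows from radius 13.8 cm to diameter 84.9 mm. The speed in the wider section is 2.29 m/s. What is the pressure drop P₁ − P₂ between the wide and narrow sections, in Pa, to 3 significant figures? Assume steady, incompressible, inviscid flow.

ΔP ≈ 299000 Pa

Continuity gives A₁v₁ = A₂v₂, so v₂ = (598 cm²)/(56.6 cm²) × 2.29 m/s = 24.2 m/s.
With no height change, Bernoulli's equation is P₁ + ½ρv₁² = P₂ + ½ρv₂².
P₁ − P₂ = ½·1030·(24.2² − 2.29²) = ½·1030·580 = 299000 Pa.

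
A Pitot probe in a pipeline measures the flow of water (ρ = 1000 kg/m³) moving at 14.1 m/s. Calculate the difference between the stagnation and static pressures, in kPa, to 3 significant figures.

ΔP ≈ 99.4 kPa

Bernoulli between the free stream and the stagnation point: ½ρv² = P_stag − P_static.
ΔP = ½·1000·14.1² = 99400 Pa.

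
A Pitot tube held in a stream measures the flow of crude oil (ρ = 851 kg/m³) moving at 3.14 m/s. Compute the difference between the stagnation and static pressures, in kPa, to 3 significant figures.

ΔP ≈ 4.20 kPa

Bernoulli between the free stream and the stagnation point: ½ρv² = P_stag − P_static.
ΔP = ½·851·3.14² = 4200 Pa.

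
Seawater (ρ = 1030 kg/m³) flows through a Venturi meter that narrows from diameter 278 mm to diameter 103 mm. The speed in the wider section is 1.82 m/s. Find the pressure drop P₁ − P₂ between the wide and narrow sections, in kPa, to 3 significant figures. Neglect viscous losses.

Continuity gives A₁v₁ = A₂v₂, so v₂ = (607 cm²)/(83.3 cm²) × 1.82 m/s = 13.3 m/s.
With no height change, Bernoulli's equation is P₁ + ½ρv₁² = P₂ + ½ρv₂².
P₁ − P₂ = ½·1030·(13.3² − 1.82²) = ½·1030·172 = 88800 Pa.

88.8 kPa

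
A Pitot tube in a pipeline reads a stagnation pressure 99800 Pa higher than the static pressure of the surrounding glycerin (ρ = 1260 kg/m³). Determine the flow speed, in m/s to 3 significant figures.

Bernoulli between the free stream and the stagnation point: ½ρv² = P_stag − P_static.
v = √(2ΔP/ρ) = √(2·99800/1260) = 12.6 m/s.

12.6 m/s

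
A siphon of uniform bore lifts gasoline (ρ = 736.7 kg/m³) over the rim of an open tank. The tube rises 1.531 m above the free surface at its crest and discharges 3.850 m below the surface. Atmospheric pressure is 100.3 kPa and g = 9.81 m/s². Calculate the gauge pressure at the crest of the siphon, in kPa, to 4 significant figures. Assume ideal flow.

The outlet speed comes from Torricelli: v = √(2g·3.850) = 8.691 m/s.
With constant cross-section the crest speed equals v; applying Bernoulli from the surface up to the crest, P_top = P_atm − ½ρv² − ρg·h_top.
P_top = 100300 − ½·736.7·8.691² − 736.7·9.81·1.531 = 61410 Pa. So P_gauge = P_top − P_atm = -38890 Pa.

P_gauge ≈ -38.89 kPa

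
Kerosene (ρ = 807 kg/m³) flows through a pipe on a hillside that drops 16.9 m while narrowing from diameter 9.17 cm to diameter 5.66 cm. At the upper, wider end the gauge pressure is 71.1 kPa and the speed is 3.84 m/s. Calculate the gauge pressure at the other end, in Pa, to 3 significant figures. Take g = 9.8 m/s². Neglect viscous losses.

By continuity, v₂ = v₁·A₁/A₂ = 3.84·(66.0/25.2) = 10.1 m/s.
Energy conservation along the streamline gives P₂ = P₁ − ½ρ(v₂² − v₁²) − ρg(h₂ − h₁).
P₂ = 71100 + ½·807·(3.84² − 10.1²) − 807·9.8·(−16.9) = 71100 + (-35000) − (-134000) = 170000 Pa.

170000 Pa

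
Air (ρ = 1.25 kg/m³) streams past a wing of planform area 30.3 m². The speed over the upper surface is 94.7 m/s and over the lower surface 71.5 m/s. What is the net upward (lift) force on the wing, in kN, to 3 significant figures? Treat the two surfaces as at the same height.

From P + ½ρv² = const at equal height, P_low − P_up = ½ρ(v_up² − v_low²).
ΔP = ½·1.25·(94.7² − 71.5²) = 2410 Pa.
Lift = ΔP · A = 2410 × 30.3 = 73000 N.

F = 73.0 kN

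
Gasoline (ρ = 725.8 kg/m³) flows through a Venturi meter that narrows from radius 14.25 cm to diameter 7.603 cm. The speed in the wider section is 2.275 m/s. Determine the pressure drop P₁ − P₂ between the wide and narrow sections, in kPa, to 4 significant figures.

ΔP ≈ 369.0 kPa

By continuity, v₂ = v₁·A₁/A₂ = 2.275·(637.9/45.40) = 31.97 m/s.
With no height change, Bernoulli's equation is P₁ + ½ρv₁² = P₂ + ½ρv₂².
P₁ − P₂ = ½·725.8·(31.97² − 2.275²) = ½·725.8·1017 = 369000 Pa.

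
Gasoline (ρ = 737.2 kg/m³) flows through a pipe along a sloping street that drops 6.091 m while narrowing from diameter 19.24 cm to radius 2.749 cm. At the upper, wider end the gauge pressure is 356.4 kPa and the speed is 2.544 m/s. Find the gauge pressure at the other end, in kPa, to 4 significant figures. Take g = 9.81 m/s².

Continuity gives A₁v₁ = A₂v₂, so v₂ = (290.7 cm²)/(23.74 cm²) × 2.544 m/s = 31.15 m/s.
Energy conservation along the streamline gives P₂ = P₁ − ½ρ(v₂² − v₁²) − ρg(h₂ − h₁).
P₂ = 356400 + ½·737.2·(2.544² − 31.15²) − 737.2·9.81·(−6.091) = 356400 + (-355400) − (-44050) = 45080 Pa.

P₂ = 45.08 kPa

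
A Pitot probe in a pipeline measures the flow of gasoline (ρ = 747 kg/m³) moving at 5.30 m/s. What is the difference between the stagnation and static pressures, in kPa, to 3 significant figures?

ΔP ≈ 10.5 kPa

Bernoulli between the free stream and the stagnation point: ½ρv² = P_stag − P_static.
ΔP = ½·747·5.30² = 10500 Pa.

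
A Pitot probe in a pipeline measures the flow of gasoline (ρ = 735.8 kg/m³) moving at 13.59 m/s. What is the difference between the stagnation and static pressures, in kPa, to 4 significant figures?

ΔP ≈ 67.95 kPa

Bernoulli between the free stream and the stagnation point: ½ρv² = P_stag − P_static.
ΔP = ½·735.8·13.59² = 67950 Pa.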